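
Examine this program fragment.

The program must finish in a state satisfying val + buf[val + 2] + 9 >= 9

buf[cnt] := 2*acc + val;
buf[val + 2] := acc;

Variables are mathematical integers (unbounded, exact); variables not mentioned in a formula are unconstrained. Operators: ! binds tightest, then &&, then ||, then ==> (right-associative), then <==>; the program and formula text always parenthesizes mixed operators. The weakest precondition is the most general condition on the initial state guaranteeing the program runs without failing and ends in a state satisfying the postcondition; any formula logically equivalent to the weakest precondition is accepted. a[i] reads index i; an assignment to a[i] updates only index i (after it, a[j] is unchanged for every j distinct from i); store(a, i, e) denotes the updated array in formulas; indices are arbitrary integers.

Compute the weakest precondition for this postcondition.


Working backward. After the program, the postcondition val + buf[val + 2] + 9 >= 9 must hold; in canonical form it is buf[val + 2] + val >= 0.
Before buf[val + 2] := acc: store(buf, val + 2, acc)[val + 2] + val >= 0
Before buf[cnt] := 2*acc + val: store(store(buf, cnt, 2*acc + val), val + 2, acc)[val + 2] + val >= 0
Answer: WP = store(store(buf, cnt, 2*acc + val), val + 2, acc)[val + 2] + val >= 0


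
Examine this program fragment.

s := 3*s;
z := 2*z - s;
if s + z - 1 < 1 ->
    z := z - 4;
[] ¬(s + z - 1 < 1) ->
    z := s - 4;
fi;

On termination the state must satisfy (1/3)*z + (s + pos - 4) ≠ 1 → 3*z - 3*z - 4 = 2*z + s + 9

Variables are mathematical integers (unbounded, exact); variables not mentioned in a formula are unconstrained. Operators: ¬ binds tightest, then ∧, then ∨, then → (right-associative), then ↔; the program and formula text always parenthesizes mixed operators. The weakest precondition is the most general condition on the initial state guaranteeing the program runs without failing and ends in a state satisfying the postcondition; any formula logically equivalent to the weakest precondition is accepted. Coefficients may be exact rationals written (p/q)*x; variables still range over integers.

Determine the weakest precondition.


Working backward. After the program, the postcondition (1/3)*z + (s + pos - 4) ≠ 1 → 3*z - 3*z - 4 = 2*z + s + 9 must hold; in canonical form it is pos + s + (1/3)*z ≠ 5 → s + 2*z = -13.
Then branch requires pos + s + (1/3)*z ≠ 19/3 → s + 2*z = -5; else branch requires pos + (4/3)*s ≠ 19/3 → 3*s = -5.
Before the if: (s + z < 2 → (pos + s + (1/3)*z ≠ 19/3 → s + 2*z = -5)) ∧ ((¬(s + z < 2)) → (pos + (4/3)*s ≠ 19/3 → 3*s = -5))
Before z := 2*z - s: (2*z < 2 → (pos + (2/3)*s + (2/3)*z ≠ 19/3 → 4*z = s - 5)) ∧ ((¬(2*z < 2)) → (pos + (4/3)*s ≠ 19/3 → 3*s = -5))
Before s := 3*s: (2*z < 2 → (pos + 2*s + (2/3)*z ≠ 19/3 → 4*z = 3*s - 5)) ∧ ((¬(2*z < 2)) → (pos + 4*s ≠ 19/3 → 9*s = -5))
Answer: WP = (2*z < 2 → (pos + 2*s + (2/3)*z ≠ 19/3 → 4*z = 3*s - 5)) ∧ ((¬(2*z < 2)) → (pos + 4*s ≠ 19/3 → 9*s = -5))


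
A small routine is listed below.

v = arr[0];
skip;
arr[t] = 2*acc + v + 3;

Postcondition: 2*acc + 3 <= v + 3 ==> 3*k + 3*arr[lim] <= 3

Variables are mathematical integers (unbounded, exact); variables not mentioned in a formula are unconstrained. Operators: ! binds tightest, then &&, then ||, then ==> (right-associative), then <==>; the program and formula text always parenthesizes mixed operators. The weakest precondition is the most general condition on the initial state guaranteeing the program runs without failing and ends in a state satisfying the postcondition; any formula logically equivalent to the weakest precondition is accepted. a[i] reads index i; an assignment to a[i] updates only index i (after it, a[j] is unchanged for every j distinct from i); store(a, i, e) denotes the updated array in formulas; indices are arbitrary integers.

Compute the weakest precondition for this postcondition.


Working backward. After the program, the postcondition 2*acc + 3 <= v + 3 ==> 3*k + 3*arr[lim] <= 3 must hold; in canonical form it is 2*acc <= v ==> 3*arr[lim] + 3*k <= 3.
Before arr[t] := 2*acc + v + 3: 2*acc <= v ==> 3*store(arr, t, 2*acc + v + 3)[lim] + 3*k <= 3
Before skip: 2*acc <= v ==> 3*store(arr, t, 2*acc + v + 3)[lim] + 3*k <= 3
Before v := arr[0]: 2*acc <= arr[0] ==> 3*store(arr, t, arr[0] + 2*acc + 3)[lim] + 3*k <= 3
Answer: WP = 2*acc <= arr[0] ==> 3*store(arr, t, arr[0] + 2*acc + 3)[lim] + 3*k <= 3


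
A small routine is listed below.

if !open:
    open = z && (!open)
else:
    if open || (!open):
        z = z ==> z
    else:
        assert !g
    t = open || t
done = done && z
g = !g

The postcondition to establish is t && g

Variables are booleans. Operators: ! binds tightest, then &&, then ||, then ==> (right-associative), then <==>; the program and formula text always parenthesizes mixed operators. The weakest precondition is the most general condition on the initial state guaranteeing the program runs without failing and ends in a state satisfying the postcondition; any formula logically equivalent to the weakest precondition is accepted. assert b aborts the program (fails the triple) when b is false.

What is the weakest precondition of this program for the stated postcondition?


Working backward. After the program, t && g must hold.
Before g := !g: t && (!g)
Before done := done && z: t && (!g)
Then branch requires t && (!g); else branch requires (open || t) && (!g).
Before the if: ((!open) ==> (t && (!g))) && (open ==> ((open || t) && (!g)))
Answer: WP = ((!open) ==> (t && (!g))) && (open ==> ((open || t) && (!g)))


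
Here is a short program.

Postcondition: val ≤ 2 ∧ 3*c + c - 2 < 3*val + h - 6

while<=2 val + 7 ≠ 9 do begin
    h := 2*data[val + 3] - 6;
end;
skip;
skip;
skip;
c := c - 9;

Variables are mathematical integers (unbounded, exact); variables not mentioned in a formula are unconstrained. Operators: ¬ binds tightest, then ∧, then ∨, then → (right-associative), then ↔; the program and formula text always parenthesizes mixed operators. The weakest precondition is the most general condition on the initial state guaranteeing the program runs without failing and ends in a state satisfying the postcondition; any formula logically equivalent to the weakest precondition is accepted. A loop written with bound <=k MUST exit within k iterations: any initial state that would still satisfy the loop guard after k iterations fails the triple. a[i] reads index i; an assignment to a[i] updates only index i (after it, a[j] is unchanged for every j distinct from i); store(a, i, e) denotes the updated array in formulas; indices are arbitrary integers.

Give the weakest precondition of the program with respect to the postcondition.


Working backward. After the program, the postcondition val ≤ 2 ∧ 3*c + c - 2 < 3*val + h - 6 must hold; in canonical form it is val ≤ 2 ∧ 4*c < h + 3*val - 4.
Before c := c - 9: val ≤ 2 ∧ 4*c < h + 3*val + 32
Before skip: val ≤ 2 ∧ 4*c < h + 3*val + 32
Before skip: val ≤ 2 ∧ 4*c < h + 3*val + 32
Before skip: val ≤ 2 ∧ 4*c < h + 3*val + 32
Before the loop (bound <=2), unroll the exhaustion recursion (WP_0 = exit-now case; WP_j = one more guarded iteration, up to j = 2):
  WP_0: (¬(val ≠ 2)) ∧ val ≤ 2 ∧ 4*c < h + 3*val + 32
  WP_1: (val ≠ 2 → ((¬(val ≠ 2)) ∧ val ≤ 2 ∧ 4*c < 2*data[val + 3] + 3*val + 26)) ∧ ((¬(val ≠ 2)) → (val ≤ 2 ∧ 4*c < h + 3*val + 32))
  WP_2: (val ≠ 2 → ((val ≠ 2 → ((¬(val ≠ 2)) ∧ val ≤ 2 ∧ 4*c < 2*data[val + 3] + 3*val + 26)) ∧ ((¬(val ≠ 2)) → (val ≤ 2 ∧ 4*c < 2*data[val + 3] + 3*val + 26)))) ∧ ((¬(val ≠ 2)) → (val ≤ 2 ∧ 4*c < h + 3*val + 32))
So before the loop: (val ≠ 2 → ((val ≠ 2 → ((¬(val ≠ 2)) ∧ val ≤ 2 ∧ 4*c < 2*data[val + 3] + 3*val + 26)) ∧ ((¬(val ≠ 2)) → (val ≤ 2 ∧ 4*c < 2*data[val + 3] + 3*val + 26)))) ∧ ((¬(val ≠ 2)) → (val ≤ 2 ∧ 4*c < h + 3*val + 32))
Answer: WP = (val ≠ 2 → ((val ≠ 2 → ((¬(val ≠ 2)) ∧ val ≤ 2 ∧ 4*c < 2*data[val + 3] + 3*val + 26)) ∧ ((¬(val ≠ 2)) → (val ≤ 2 ∧ 4*c < 2*data[val + 3] + 3*val + 26)))) ∧ ((¬(val ≠ 2)) → (val ≤ 2 ∧ 4*c < h + 3*val + 32))


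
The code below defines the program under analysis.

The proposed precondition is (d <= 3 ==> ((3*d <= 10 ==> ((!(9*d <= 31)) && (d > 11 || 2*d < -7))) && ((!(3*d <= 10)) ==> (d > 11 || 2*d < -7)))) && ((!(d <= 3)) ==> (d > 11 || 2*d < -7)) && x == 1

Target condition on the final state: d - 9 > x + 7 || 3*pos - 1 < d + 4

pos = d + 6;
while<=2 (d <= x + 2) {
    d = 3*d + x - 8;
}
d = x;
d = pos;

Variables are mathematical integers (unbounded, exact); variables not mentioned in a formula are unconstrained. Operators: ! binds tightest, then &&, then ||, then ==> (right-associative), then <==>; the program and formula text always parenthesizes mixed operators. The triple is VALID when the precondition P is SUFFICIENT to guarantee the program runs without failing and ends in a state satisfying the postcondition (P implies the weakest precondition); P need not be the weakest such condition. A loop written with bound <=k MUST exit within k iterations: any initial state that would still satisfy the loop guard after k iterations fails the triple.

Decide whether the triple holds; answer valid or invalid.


Working backward. After the program, the postcondition d - 9 > x + 7 || 3*pos - 1 < d + 4 must hold; in canonical form it is d > x + 16 || 3*pos < d + 5.
Before d := pos: pos > x + 16 || 2*pos < 5
Before d := x: pos > x + 16 || 2*pos < 5
Before the loop (bound <=2), unroll the exhaustion recursion (WP_0 = exit-now case; WP_j = one more guarded iteration, up to j = 2):
  WP_0: (!(d <= x + 2)) && (pos > x + 16 || 2*pos < 5)
  WP_1: (d <= x + 2 ==> ((!(3*d <= 10)) && (pos > x + 16 || 2*pos < 5))) && ((!(d <= x + 2)) ==> (pos > x + 16 || 2*pos < 5))
  WP_2: (d <= x + 2 ==> ((3*d <= 10 ==> ((!(9*d + 3*x <= 34)) && (pos > x + 16 || 2*pos < 5))) && ((!(3*d <= 10)) ==> (pos > x + 16 || 2*pos < 5)))) && ((!(d <= x + 2)) ==> (pos > x + 16 || 2*pos < 5))
So before the loop: (d <= x + 2 ==> ((3*d <= 10 ==> ((!(9*d + 3*x <= 34)) && (pos > x + 16 || 2*pos < 5))) && ((!(3*d <= 10)) ==> (pos > x + 16 || 2*pos < 5)))) && ((!(d <= x + 2)) ==> (pos > x + 16 || 2*pos < 5))
Before pos := d + 6: (d <= x + 2 ==> ((3*d <= 10 ==> ((!(9*d + 3*x <= 34)) && (d > x + 10 || 2*d < -7))) && ((!(3*d <= 10)) ==> (d > x + 10 || 2*d < -7)))) && ((!(d <= x + 2)) ==> (d > x + 10 || 2*d < -7))
The weakest precondition is (d <= x + 2 ==> ((3*d <= 10 ==> ((!(9*d + 3*x <= 34)) && (d > x + 10 || 2*d < -7))) && ((!(3*d <= 10)) ==> (d > x + 10 || 2*d < -7)))) && ((!(d <= x + 2)) ==> (d > x + 10 || 2*d < -7)).
Check whether (d <= 3 ==> ((3*d <= 10 ==> ((!(9*d <= 31)) && (d > 11 || 2*d < -7))) && ((!(3*d <= 10)) ==> (d > 11 || 2*d < -7)))) && ((!(d <= 3)) ==> (d > 11 || 2*d < -7)) && x == 1 implies it.
Every state satisfying the precondition satisfies the weakest precondition: the implication holds.
Answer: valid


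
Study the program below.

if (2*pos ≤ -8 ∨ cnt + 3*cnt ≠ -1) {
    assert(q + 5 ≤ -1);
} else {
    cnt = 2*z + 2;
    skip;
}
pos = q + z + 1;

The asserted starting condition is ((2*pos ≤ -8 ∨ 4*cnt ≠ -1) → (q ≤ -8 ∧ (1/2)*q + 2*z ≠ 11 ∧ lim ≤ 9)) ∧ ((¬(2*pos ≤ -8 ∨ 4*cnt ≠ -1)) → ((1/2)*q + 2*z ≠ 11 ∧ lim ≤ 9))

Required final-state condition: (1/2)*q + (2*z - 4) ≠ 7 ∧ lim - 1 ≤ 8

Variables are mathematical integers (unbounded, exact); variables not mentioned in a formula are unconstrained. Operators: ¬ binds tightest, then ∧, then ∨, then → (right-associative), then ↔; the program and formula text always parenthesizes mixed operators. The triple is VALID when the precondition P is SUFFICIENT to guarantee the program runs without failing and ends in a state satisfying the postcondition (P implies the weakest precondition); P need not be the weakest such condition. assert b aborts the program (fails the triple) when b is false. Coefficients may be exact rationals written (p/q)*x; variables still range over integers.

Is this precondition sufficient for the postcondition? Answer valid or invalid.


Working backward. After the program, the postcondition (1/2)*q + (2*z - 4) ≠ 7 ∧ lim - 1 ≤ 8 must hold; in canonical form it is (1/2)*q + 2*z ≠ 11 ∧ lim ≤ 9.
Before pos := q + z + 1: (1/2)*q + 2*z ≠ 11 ∧ lim ≤ 9
Then branch requires q ≤ -6 ∧ (1/2)*q + 2*z ≠ 11 ∧ lim ≤ 9; else branch requires (1/2)*q + 2*z ≠ 11 ∧ lim ≤ 9.
Before the if: ((2*pos ≤ -8 ∨ 4*cnt ≠ -1) → (q ≤ -6 ∧ (1/2)*q + 2*z ≠ 11 ∧ lim ≤ 9)) ∧ ((¬(2*pos ≤ -8 ∨ 4*cnt ≠ -1)) → ((1/2)*q + 2*z ≠ 11 ∧ lim ≤ 9))
The weakest precondition is ((2*pos ≤ -8 ∨ 4*cnt ≠ -1) → (q ≤ -6 ∧ (1/2)*q + 2*z ≠ 11 ∧ lim ≤ 9)) ∧ ((¬(2*pos ≤ -8 ∨ 4*cnt ≠ -1)) → ((1/2)*q + 2*z ≠ 11 ∧ lim ≤ 9)).
Check whether ((2*pos ≤ -8 ∨ 4*cnt ≠ -1) → (q ≤ -8 ∧ (1/2)*q + 2*z ≠ 11 ∧ lim ≤ 9)) ∧ ((¬(2*pos ≤ -8 ∨ 4*cnt ≠ -1)) → ((1/2)*q + 2*z ≠ 11 ∧ lim ≤ 9)) implies it.
Every state satisfying the precondition satisfies the weakest precondition: the implication holds.
Answer: valid


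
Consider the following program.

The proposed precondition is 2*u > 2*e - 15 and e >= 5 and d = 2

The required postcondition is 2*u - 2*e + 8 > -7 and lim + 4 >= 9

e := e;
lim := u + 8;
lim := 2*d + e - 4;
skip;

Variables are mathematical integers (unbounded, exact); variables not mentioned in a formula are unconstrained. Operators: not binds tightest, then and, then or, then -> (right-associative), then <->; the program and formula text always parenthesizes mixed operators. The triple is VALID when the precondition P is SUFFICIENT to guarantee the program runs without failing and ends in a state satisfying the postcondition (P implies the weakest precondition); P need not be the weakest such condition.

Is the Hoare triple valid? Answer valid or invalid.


Working backward. After the program, the postcondition 2*u - 2*e + 8 > -7 and lim + 4 >= 9 must hold; in canonical form it is 2*u > 2*e - 15 and lim >= 5.
Before skip: 2*u > 2*e - 15 and lim >= 5
Before lim := 2*d + e - 4: 2*u > 2*e - 15 and 2*d + e >= 9
Before lim := u + 8: 2*u > 2*e - 15 and 2*d + e >= 9
Before e := e: 2*u > 2*e - 15 and 2*d + e >= 9
The weakest precondition is 2*u > 2*e - 15 and 2*d + e >= 9.
Check whether 2*u > 2*e - 15 and e >= 5 and d = 2 implies it.
Every state satisfying the precondition satisfies the weakest precondition: the implication holds.
Answer: valid


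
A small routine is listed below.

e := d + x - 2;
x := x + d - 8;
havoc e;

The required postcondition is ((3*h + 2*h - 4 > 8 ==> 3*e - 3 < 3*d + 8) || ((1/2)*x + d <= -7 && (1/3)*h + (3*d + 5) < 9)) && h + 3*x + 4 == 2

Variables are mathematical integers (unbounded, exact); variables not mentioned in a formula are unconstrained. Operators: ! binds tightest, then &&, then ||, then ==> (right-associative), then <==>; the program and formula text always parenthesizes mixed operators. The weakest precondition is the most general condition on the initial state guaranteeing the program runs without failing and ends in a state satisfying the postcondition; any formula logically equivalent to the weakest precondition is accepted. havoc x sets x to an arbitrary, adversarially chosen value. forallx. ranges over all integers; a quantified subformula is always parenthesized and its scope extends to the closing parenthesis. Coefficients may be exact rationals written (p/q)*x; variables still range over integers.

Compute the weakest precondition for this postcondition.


Working backward. After the program, the postcondition ((3*h + 2*h - 4 > 8 ==> 3*e - 3 < 3*d + 8) || ((1/2)*x + d <= -7 && (1/3)*h + (3*d + 5) < 9)) && h + 3*x + 4 == 2 must hold; in canonical form it is ((5*h > 12 ==> 3*e < 3*d + 11) || (d + (1/2)*x <= -7 && 3*d + (1/3)*h < 4)) && h + 3*x == -2.
Before havoc e: forall e_1. (((5*h > 12 ==> 3*e_1 < 3*d + 11) || (d + (1/2)*x <= -7 && 3*d + (1/3)*h < 4)) && h + 3*x == -2)
Before x := x + d - 8: forall e_1. (((5*h > 12 ==> 3*e_1 < 3*d + 11) || ((3/2)*d + (1/2)*x <= -3 && 3*d + (1/3)*h < 4)) && 3*d + h + 3*x == 22)
Before e := d + x - 2: forall e_1. (((5*h > 12 ==> 3*e_1 < 3*d + 11) || ((3/2)*d + (1/2)*x <= -3 && 3*d + (1/3)*h < 4)) && 3*d + h + 3*x == 22)
Answer: WP = forall e_1. (((5*h > 12 ==> 3*e_1 < 3*d + 11) || ((3/2)*d + (1/2)*x <= -3 && 3*d + (1/3)*h < 4)) && 3*d + h + 3*x == 22)


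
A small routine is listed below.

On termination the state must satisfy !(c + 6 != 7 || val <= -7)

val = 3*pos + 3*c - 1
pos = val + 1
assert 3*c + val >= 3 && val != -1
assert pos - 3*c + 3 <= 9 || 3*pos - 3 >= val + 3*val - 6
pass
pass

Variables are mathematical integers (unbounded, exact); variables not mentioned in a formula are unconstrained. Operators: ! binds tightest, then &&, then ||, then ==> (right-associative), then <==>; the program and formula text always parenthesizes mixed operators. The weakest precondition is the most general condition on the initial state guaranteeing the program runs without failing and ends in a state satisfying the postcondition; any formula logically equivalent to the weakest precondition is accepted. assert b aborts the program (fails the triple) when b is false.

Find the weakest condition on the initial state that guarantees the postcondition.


Working backward. After the program, the postcondition !(c + 6 != 7 || val <= -7) must hold; in canonical form it is !(c != 1 || val <= -7).
Before skip: !(c != 1 || val <= -7)
Before skip: !(c != 1 || val <= -7)
Before assert pos - 3*c + 3 <= 9 || 3*pos - 3 >= val + 3*val - 6: (pos <= 3*c + 6 || 3*pos >= 4*val - 3) && (!(c != 1 || val <= -7))
Before assert 3*c + val >= 3 && val != -1: 3*c + val >= 3 && val != -1 && (pos <= 3*c + 6 || 3*pos >= 4*val - 3) && (!(c != 1 || val <= -7))
Before pos := val + 1: 3*c + val >= 3 && val != -1 && (val <= 3*c + 5 || val <= 6) && (!(c != 1 || val <= -7))
Before val := 3*pos + 3*c - 1: 6*c + 3*pos >= 4 && 3*c + 3*pos != 0 && (3*pos <= 6 || 3*c + 3*pos <= 7) && (!(c != 1 || 3*c + 3*pos <= -6))
Answer: WP = 6*c + 3*pos >= 4 && 3*c + 3*pos != 0 && (3*pos <= 6 || 3*c + 3*pos <= 7) && (!(c != 1 || 3*c + 3*pos <= -6))


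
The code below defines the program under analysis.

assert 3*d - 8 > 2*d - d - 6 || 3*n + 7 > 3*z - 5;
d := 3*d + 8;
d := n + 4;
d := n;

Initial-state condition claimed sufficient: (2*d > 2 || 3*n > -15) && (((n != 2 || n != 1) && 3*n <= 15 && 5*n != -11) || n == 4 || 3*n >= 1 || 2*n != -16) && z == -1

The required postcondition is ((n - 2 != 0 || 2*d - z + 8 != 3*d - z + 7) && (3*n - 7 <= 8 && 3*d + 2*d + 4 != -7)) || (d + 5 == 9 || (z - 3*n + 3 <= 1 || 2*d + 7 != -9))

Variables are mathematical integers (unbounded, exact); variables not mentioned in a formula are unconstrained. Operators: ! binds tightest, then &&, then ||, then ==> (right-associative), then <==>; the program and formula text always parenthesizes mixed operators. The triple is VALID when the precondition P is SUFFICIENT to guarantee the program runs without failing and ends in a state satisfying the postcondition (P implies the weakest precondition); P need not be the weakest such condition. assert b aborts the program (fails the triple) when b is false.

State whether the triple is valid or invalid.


Working backward. After the program, the postcondition ((n - 2 != 0 || 2*d - z + 8 != 3*d - z + 7) && (3*n - 7 <= 8 && 3*d + 2*d + 4 != -7)) || (d + 5 == 9 || (z - 3*n + 3 <= 1 || 2*d + 7 != -9)) must hold; in canonical form it is ((n != 2 || d != 1) && 3*n <= 15 && 5*d != -11) || d == 4 || z <= 3*n - 2 || 2*d != -16.
Before d := n: ((n != 2 || n != 1) && 3*n <= 15 && 5*n != -11) || n == 4 || z <= 3*n - 2 || 2*n != -16
Before d := n + 4: ((n != 2 || n != 1) && 3*n <= 15 && 5*n != -11) || n == 4 || z <= 3*n - 2 || 2*n != -16
Before d := 3*d + 8: ((n != 2 || n != 1) && 3*n <= 15 && 5*n != -11) || n == 4 || z <= 3*n - 2 || 2*n != -16
Before assert 3*d - 8 > 2*d - d - 6 || 3*n + 7 > 3*z - 5: (2*d > 2 || 3*n > 3*z - 12) && (((n != 2 || n != 1) && 3*n <= 15 && 5*n != -11) || n == 4 || z <= 3*n - 2 || 2*n != -16)
The weakest precondition is (2*d > 2 || 3*n > 3*z - 12) && (((n != 2 || n != 1) && 3*n <= 15 && 5*n != -11) || n == 4 || z <= 3*n - 2 || 2*n != -16).
Check whether (2*d > 2 || 3*n > -15) && (((n != 2 || n != 1) && 3*n <= 15 && 5*n != -11) || n == 4 || 3*n >= 1 || 2*n != -16) && z == -1 implies it.
Every state satisfying the precondition satisfies the weakest precondition: the implication holds.
Answer: valid


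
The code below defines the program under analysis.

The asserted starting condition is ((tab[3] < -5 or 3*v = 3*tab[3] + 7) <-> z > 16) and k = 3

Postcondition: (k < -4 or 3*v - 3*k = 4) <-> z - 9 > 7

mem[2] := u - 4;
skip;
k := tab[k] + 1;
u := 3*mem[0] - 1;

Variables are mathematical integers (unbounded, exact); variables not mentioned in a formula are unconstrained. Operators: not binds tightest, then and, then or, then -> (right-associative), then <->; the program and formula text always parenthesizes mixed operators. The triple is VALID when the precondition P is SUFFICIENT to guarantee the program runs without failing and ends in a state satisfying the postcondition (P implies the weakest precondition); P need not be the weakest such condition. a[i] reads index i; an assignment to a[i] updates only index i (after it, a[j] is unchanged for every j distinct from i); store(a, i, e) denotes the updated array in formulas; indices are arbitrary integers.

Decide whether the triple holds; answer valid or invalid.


Working backward. After the program, the postcondition (k < -4 or 3*v - 3*k = 4) <-> z - 9 > 7 must hold; in canonical form it is (k < -4 or 3*v = 3*k + 4) <-> z > 16.
Before u := 3*mem[0] - 1: (k < -4 or 3*v = 3*k + 4) <-> z > 16
Before k := tab[k] + 1: (tab[k] < -5 or 3*v = 3*tab[k] + 7) <-> z > 16
Before skip: (tab[k] < -5 or 3*v = 3*tab[k] + 7) <-> z > 16
Before mem[2] := u - 4: (tab[k] < -5 or 3*v = 3*tab[k] + 7) <-> z > 16
The weakest precondition is (tab[k] < -5 or 3*v = 3*tab[k] + 7) <-> z > 16.
Check whether ((tab[3] < -5 or 3*v = 3*tab[3] + 7) <-> z > 16) and k = 3 implies it.
Every state satisfying the precondition satisfies the weakest precondition: the implication holds.
Answer: valid


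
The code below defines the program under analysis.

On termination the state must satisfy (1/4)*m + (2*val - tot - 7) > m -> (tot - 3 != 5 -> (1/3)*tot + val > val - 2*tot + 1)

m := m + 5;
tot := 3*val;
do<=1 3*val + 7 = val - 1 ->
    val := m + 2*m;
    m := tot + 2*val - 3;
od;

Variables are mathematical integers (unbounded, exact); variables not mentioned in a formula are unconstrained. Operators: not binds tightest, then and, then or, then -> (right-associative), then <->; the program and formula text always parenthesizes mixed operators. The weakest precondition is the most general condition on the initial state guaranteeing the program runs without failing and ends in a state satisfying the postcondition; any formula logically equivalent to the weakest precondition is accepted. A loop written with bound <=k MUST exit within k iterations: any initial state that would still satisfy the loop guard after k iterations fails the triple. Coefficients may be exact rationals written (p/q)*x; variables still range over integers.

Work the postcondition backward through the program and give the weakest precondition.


Working backward. After the program, the postcondition (1/4)*m + (2*val - tot - 7) > m -> (tot - 3 != 5 -> (1/3)*tot + val > val - 2*tot + 1) must hold; in canonical form it is 2*val > (3/4)*m + tot + 7 -> (tot != 8 -> (7/3)*tot > 1).
Before the loop (bound <=1), unroll the exhaustion recursion (WP_0 = exit-now case; WP_j = one more guarded iteration, up to j = 1):
  WP_0: (not (2*val = -8)) and (2*val > (3/4)*m + tot + 7 -> (tot != 8 -> (7/3)*tot > 1))
  WP_1: (2*val = -8 -> ((not (6*m = -8)) and ((3/2)*m > (7/4)*tot + 19/4 -> (tot != 8 -> (7/3)*tot > 1)))) and ((not (2*val = -8)) -> (2*val > (3/4)*m + tot + 7 -> (tot != 8 -> (7/3)*tot > 1)))
So before the loop: (2*val = -8 -> ((not (6*m = -8)) and ((3/2)*m > (7/4)*tot + 19/4 -> (tot != 8 -> (7/3)*tot > 1)))) and ((not (2*val = -8)) -> (2*val > (3/4)*m + tot + 7 -> (tot != 8 -> (7/3)*tot > 1)))
Before tot := 3*val: (2*val = -8 -> ((not (6*m = -8)) and ((3/2)*m > (21/4)*val + 19/4 -> (3*val != 8 -> 7*val > 1)))) and ((not (2*val = -8)) -> ((3/4)*m + val < -7 -> (3*val != 8 -> 7*val > 1)))
Before m := m + 5: (2*val = -8 -> ((not (6*m = -38)) and ((3/2)*m > (21/4)*val - 11/4 -> (3*val != 8 -> 7*val > 1)))) and ((not (2*val = -8)) -> ((3/4)*m + val < -43/4 -> (3*val != 8 -> 7*val > 1)))
Answer: WP = (2*val = -8 -> ((not (6*m = -38)) and ((3/2)*m > (21/4)*val - 11/4 -> (3*val != 8 -> 7*val > 1)))) and ((not (2*val = -8)) -> ((3/4)*m + val < -43/4 -> (3*val != 8 -> 7*val > 1)))


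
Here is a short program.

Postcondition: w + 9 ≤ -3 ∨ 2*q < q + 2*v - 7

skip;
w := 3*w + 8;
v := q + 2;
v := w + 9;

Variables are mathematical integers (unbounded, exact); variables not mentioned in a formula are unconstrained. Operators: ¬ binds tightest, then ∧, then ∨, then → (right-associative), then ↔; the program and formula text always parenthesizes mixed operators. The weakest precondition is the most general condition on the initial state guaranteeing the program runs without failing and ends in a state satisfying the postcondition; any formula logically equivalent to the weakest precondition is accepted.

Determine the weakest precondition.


Working backward. After the program, the postcondition w + 9 ≤ -3 ∨ 2*q < q + 2*v - 7 must hold; in canonical form it is w ≤ -12 ∨ q < 2*v - 7.
Before v := w + 9: w ≤ -12 ∨ q < 2*w + 11
Before v := q + 2: w ≤ -12 ∨ q < 2*w + 11
Before w := 3*w + 8: 3*w ≤ -20 ∨ q < 6*w + 27
Before skip: 3*w ≤ -20 ∨ q < 6*w + 27
Answer: WP = 3*w ≤ -20 ∨ q < 6*w + 27


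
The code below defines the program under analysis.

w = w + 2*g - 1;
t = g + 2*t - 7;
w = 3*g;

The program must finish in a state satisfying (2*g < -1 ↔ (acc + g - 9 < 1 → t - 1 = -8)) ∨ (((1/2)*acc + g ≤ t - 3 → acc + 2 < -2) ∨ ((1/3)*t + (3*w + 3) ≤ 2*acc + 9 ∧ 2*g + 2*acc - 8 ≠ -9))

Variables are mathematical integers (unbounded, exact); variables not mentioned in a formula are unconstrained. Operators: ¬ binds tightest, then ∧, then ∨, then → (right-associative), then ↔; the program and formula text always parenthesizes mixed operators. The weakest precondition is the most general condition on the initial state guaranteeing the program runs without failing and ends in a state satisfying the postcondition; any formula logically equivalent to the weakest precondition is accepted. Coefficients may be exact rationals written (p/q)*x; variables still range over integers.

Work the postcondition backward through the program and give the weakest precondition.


Working backward. After the program, the postcondition (2*g < -1 ↔ (acc + g - 9 < 1 → t - 1 = -8)) ∨ (((1/2)*acc + g ≤ t - 3 → acc + 2 < -2) ∨ ((1/3)*t + (3*w + 3) ≤ 2*acc + 9 ∧ 2*g + 2*acc - 8 ≠ -9)) must hold; in canonical form it is (2*g < -1 ↔ (acc + g < 10 → t = -7)) ∨ ((1/2)*acc + g ≤ t - 3 → acc < -4) ∨ ((1/3)*t + 3*w ≤ 2*acc + 6 ∧ 2*acc + 2*g ≠ -1).
Before w := 3*g: (2*g < -1 ↔ (acc + g < 10 → t = -7)) ∨ ((1/2)*acc + g ≤ t - 3 → acc < -4) ∨ (9*g + (1/3)*t ≤ 2*acc + 6 ∧ 2*acc + 2*g ≠ -1)
Before t := g + 2*t - 7: (2*g < -1 ↔ (acc + g < 10 → g + 2*t = 0)) ∨ ((1/2)*acc ≤ 2*t - 10 → acc < -4) ∨ ((28/3)*g + (2/3)*t ≤ 2*acc + 25/3 ∧ 2*acc + 2*g ≠ -1)
Before w := w + 2*g - 1: (2*g < -1 ↔ (acc + g < 10 → g + 2*t = 0)) ∨ ((1/2)*acc ≤ 2*t - 10 → acc < -4) ∨ ((28/3)*g + (2/3)*t ≤ 2*acc + 25/3 ∧ 2*acc + 2*g ≠ -1)
Answer: WP = (2*g < -1 ↔ (acc + g < 10 → g + 2*t = 0)) ∨ ((1/2)*acc ≤ 2*t - 10 → acc < -4) ∨ ((28/3)*g + (2/3)*t ≤ 2*acc + 25/3 ∧ 2*acc + 2*g ≠ -1)


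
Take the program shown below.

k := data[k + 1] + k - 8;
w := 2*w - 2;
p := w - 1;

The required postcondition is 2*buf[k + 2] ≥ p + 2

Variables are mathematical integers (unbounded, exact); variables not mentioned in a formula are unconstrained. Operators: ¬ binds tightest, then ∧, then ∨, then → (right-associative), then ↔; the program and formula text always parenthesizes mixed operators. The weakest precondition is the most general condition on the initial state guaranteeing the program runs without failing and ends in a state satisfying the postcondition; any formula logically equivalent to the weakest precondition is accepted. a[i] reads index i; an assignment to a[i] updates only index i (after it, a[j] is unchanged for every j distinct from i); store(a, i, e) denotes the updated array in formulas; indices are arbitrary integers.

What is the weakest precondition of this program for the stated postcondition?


Working backward. After the program, 2*buf[k + 2] ≥ p + 2 must hold.
Before p := w - 1: 2*buf[k + 2] ≥ w + 1
Before w := 2*w - 2: 2*buf[k + 2] ≥ 2*w - 1
Before k := data[k + 1] + k - 8: 2*buf[data[k + 1] + k - 6] ≥ 2*w - 1
Answer: WP = 2*buf[data[k + 1] + k - 6] ≥ 2*w - 1


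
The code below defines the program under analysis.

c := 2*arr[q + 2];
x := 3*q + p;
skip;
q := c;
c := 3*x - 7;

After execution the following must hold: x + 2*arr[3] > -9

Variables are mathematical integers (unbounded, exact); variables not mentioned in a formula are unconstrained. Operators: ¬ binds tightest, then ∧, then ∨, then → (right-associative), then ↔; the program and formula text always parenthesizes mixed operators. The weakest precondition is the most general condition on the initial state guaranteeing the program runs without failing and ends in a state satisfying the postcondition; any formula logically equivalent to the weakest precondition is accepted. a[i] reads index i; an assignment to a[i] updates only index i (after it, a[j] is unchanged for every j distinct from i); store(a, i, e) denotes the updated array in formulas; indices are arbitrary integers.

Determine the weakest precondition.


Working backward. After the program, the postcondition x + 2*arr[3] > -9 must hold; in canonical form it is 2*arr[3] + x > -9.
Before c := 3*x - 7: 2*arr[3] + x > -9
Before q := c: 2*arr[3] + x > -9
Before skip: 2*arr[3] + x > -9
Before x := 3*q + p: 2*arr[3] + p + 3*q > -9
Before c := 2*arr[q + 2]: 2*arr[3] + p + 3*q > -9
Answer: WP = 2*arr[3] + p + 3*q > -9


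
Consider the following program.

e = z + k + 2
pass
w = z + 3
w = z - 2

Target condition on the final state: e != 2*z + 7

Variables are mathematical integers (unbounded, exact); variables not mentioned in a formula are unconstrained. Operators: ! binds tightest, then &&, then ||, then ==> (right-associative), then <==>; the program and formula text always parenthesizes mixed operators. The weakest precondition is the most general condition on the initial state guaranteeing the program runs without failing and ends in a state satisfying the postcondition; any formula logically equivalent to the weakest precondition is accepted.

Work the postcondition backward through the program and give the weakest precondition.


Working backward. After the program, e != 2*z + 7 must hold.
Before w := z - 2: e != 2*z + 7
Before w := z + 3: e != 2*z + 7
Before skip: e != 2*z + 7
Before e := z + k + 2: k != z + 5
Answer: WP = k != z + 5


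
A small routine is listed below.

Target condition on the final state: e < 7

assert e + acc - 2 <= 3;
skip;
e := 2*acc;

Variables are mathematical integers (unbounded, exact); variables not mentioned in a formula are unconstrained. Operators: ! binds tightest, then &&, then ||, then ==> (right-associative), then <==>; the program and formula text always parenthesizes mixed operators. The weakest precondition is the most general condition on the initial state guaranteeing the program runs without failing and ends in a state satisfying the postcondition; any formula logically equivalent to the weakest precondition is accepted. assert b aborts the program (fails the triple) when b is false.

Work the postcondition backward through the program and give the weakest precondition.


Working backward. After the program, e < 7 must hold.
Before e := 2*acc: 2*acc < 7
Before skip: 2*acc < 7
Before assert e + acc - 2 <= 3: acc + e <= 5 && 2*acc < 7
Answer: WP = acc + e <= 5 && 2*acc < 7


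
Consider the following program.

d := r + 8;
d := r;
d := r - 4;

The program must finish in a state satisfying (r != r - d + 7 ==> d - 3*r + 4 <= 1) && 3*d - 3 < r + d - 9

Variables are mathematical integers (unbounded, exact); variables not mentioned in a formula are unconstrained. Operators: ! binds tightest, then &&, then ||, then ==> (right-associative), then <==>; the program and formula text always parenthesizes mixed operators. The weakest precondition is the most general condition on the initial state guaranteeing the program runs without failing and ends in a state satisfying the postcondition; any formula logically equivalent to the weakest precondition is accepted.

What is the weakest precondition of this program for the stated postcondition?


Working backward. After the program, the postcondition (r != r - d + 7 ==> d - 3*r + 4 <= 1) && 3*d - 3 < r + d - 9 must hold; in canonical form it is (d != 7 ==> d <= 3*r - 3) && 2*d < r - 6.
Before d := r - 4: (r != 11 ==> 2*r >= -1) && r < 2
Before d := r: (r != 11 ==> 2*r >= -1) && r < 2
Before d := r + 8: (r != 11 ==> 2*r >= -1) && r < 2
Answer: WP = (r != 11 ==> 2*r >= -1) && r < 2


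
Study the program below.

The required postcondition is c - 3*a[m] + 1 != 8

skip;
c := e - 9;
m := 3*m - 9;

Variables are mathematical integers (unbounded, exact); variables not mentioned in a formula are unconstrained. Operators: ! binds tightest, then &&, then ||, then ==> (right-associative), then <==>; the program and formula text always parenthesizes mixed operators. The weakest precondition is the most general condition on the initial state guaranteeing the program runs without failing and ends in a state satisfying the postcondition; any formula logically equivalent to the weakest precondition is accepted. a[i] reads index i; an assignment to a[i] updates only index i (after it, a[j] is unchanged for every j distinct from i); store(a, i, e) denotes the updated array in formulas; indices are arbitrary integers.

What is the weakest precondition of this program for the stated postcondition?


Working backward. After the program, the postcondition c - 3*a[m] + 1 != 8 must hold; in canonical form it is c != 3*a[m] + 7.
Before m := 3*m - 9: c != 3*a[3*m - 9] + 7
Before c := e - 9: e != 3*a[3*m - 9] + 16
Before skip: e != 3*a[3*m - 9] + 16
Answer: WP = e != 3*a[3*m - 9] + 16


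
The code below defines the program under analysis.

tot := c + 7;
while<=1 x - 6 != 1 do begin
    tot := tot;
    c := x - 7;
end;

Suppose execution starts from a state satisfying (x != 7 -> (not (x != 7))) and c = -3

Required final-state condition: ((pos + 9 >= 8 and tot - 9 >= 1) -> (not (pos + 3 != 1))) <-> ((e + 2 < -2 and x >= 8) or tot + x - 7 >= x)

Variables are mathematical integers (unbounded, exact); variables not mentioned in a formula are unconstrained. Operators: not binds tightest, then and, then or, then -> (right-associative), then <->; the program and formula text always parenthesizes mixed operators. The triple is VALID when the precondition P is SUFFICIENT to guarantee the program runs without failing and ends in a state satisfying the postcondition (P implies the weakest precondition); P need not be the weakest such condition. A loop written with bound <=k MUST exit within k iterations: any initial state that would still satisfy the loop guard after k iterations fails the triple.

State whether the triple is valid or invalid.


Working backward. After the program, the postcondition ((pos + 9 >= 8 and tot - 9 >= 1) -> (not (pos + 3 != 1))) <-> ((e + 2 < -2 and x >= 8) or tot + x - 7 >= x) must hold; in canonical form it is ((pos >= -1 and tot >= 10) -> (not (pos != -2))) <-> ((e < -4 and x >= 8) or tot >= 7).
Before the loop (bound <=1), unroll the exhaustion recursion (WP_0 = exit-now case; WP_j = one more guarded iteration, up to j = 1):
  WP_0: (not (x != 7)) and (((pos >= -1 and tot >= 10) -> (not (pos != -2))) <-> ((e < -4 and x >= 8) or tot >= 7))
  WP_1: (x != 7 -> ((not (x != 7)) and (((pos >= -1 and tot >= 10) -> (not (pos != -2))) <-> ((e < -4 and x >= 8) or tot >= 7)))) and ((not (x != 7)) -> (((pos >= -1 and tot >= 10) -> (not (pos != -2))) <-> ((e < -4 and x >= 8) or tot >= 7)))
So before the loop: (x != 7 -> ((not (x != 7)) and (((pos >= -1 and tot >= 10) -> (not (pos != -2))) <-> ((e < -4 and x >= 8) or tot >= 7)))) and ((not (x != 7)) -> (((pos >= -1 and tot >= 10) -> (not (pos != -2))) <-> ((e < -4 and x >= 8) or tot >= 7)))
Before tot := c + 7: (x != 7 -> ((not (x != 7)) and (((pos >= -1 and c >= 3) -> (not (pos != -2))) <-> ((e < -4 and x >= 8) or c >= 0)))) and ((not (x != 7)) -> (((pos >= -1 and c >= 3) -> (not (pos != -2))) <-> ((e < -4 and x >= 8) or c >= 0)))
The weakest precondition is (x != 7 -> ((not (x != 7)) and (((pos >= -1 and c >= 3) -> (not (pos != -2))) <-> ((e < -4 and x >= 8) or c >= 0)))) and ((not (x != 7)) -> (((pos >= -1 and c >= 3) -> (not (pos != -2))) <-> ((e < -4 and x >= 8) or c >= 0))).
Check whether (x != 7 -> (not (x != 7))) and c = -3 implies it.
Countermodel: at the initial state c = -3, e = 0, pos = 0, x = 7, the precondition holds but the weakest precondition fails.
Answer: invalid


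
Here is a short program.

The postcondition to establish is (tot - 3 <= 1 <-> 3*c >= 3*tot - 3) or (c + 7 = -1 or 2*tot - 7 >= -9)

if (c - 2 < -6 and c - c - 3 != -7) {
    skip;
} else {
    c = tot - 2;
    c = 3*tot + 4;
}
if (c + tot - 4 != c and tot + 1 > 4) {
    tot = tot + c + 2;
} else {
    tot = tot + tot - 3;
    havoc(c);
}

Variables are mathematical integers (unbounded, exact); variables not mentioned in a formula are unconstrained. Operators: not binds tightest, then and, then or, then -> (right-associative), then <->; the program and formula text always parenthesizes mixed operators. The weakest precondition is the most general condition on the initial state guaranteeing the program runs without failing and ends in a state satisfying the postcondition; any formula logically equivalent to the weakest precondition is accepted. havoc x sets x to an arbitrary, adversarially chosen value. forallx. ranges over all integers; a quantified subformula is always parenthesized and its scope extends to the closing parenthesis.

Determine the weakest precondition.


Working backward. After the program, the postcondition (tot - 3 <= 1 <-> 3*c >= 3*tot - 3) or (c + 7 = -1 or 2*tot - 7 >= -9) must hold; in canonical form it is (tot <= 4 <-> 3*c >= 3*tot - 3) or c = -8 or 2*tot >= -2.
Then branch requires (c + tot <= 2 <-> 3*tot <= -3) or c = -8 or 2*c + 2*tot >= -6; else branch requires forall c_1. ((2*tot <= 7 <-> 3*c_1 >= 6*tot - 12) or c_1 = -8 or 4*tot >= 4).
Before the if: ((tot != 4 and tot > 3) -> ((c + tot <= 2 <-> 3*tot <= -3) or c = -8 or 2*c + 2*tot >= -6)) and ((not (tot != 4 and tot > 3)) -> (forall c_1. ((2*tot <= 7 <-> 3*c_1 >= 6*tot - 12) or c_1 = -8 or 4*tot >= 4)))
Then branch requires ((tot != 4 and tot > 3) -> ((c + tot <= 2 <-> 3*tot <= -3) or c = -8 or 2*c + 2*tot >= -6)) and ((not (tot != 4 and tot > 3)) -> (forall c_1. ((2*tot <= 7 <-> 3*c_1 >= 6*tot - 12) or c_1 = -8 or 4*tot >= 4))); else branch requires ((tot != 4 and tot > 3) -> ((4*tot <= -2 <-> 3*tot <= -3) or 3*tot = -12 or 8*tot >= -14)) and ((not (tot != 4 and tot > 3)) -> (forall c_1. ((2*tot <= 7 <-> 3*c_1 >= 6*tot - 12) or c_1 = -8 or 4*tot >= 4))).
Before the if: (c < -4 -> (((tot != 4 and tot > 3) -> ((c + tot <= 2 <-> 3*tot <= -3) or c = -8 or 2*c + 2*tot >= -6)) and ((not (tot != 4 and tot > 3)) -> (forall c_1. ((2*tot <= 7 <-> 3*c_1 >= 6*tot - 12) or c_1 = -8 or 4*tot >= 4))))) and ((not (c < -4)) -> (((tot != 4 and tot > 3) -> ((4*tot <= -2 <-> 3*tot <= -3) or 3*tot = -12 or 8*tot >= -14)) and ((not (tot != 4 and tot > 3)) -> (forall c_1. ((2*tot <= 7 <-> 3*c_1 >= 6*tot - 12) or c_1 = -8 or 4*tot >= 4)))))
Answer: WP = (c < -4 -> (((tot != 4 and tot > 3) -> ((c + tot <= 2 <-> 3*tot <= -3) or c = -8 or 2*c + 2*tot >= -6)) and ((not (tot != 4 and tot > 3)) -> (forall c_1. ((2*tot <= 7 <-> 3*c_1 >= 6*tot - 12) or c_1 = -8 or 4*tot >= 4))))) and ((not (c < -4)) -> (((tot != 4 and tot > 3) -> ((4*tot <= -2 <-> 3*tot <= -3) or 3*tot = -12 or 8*tot >= -14)) and ((not (tot != 4 and tot > 3)) -> (forall c_1. ((2*tot <= 7 <-> 3*c_1 >= 6*tot - 12) or c_1 = -8 or 4*tot >= 4)))))
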